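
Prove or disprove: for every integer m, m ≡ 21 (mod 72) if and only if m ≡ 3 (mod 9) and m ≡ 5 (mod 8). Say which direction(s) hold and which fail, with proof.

Both directions hold; the statement is true.

Forward direction. Suppose m ≡ 21 (mod 72); write m = 72j + 21. Since 9 ∣ 72, reducing mod 9 gives m ≡ 21 ≡ 3 (mod 9); since 8 ∣ 72, reducing mod 8 gives m ≡ 21 ≡ 5 (mod 8).

Converse. If m ≡ 3 (mod 9) and m ≡ 5 (mod 8), then by the Chinese remainder theorem m ≡ 21 (mod 72). This is exactly m ≡ 21 (mod 72).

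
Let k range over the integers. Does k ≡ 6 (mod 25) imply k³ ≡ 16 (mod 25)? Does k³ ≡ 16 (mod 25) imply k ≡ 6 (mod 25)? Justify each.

(⇒) Suppose k ≡ 6 (mod 25). Write k = 25j + 6. Then (25j + 6)³ = 15625j³ + 11250j² + 2700j + 216 = 25(625j³ + 450j² + 108j + 8) + 16, so k³ ≡ 16 (mod 25).

(⇐) Conversely, suppose k³ ≡ 16 (mod 25). The only residue r in {0, …, 24} with r³ ≡ 16 (mod 25) is r = 6, so k ≡ 6 (mod 25).

Equivalent; both directions hold.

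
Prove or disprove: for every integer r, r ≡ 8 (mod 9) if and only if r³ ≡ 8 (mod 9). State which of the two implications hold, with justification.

(⟹) Suppose r ≡ 8 (mod 9). Write r = 9j + 8. Then (9j + 8)³ = 729j³ + 1944j² + 1728j + 512 = 9(81j³ + 216j² + 192j + 56) + 8, so r³ ≡ 8 (mod 9).

(⟸) This fails: take r = 2. Then 2³ = 8 ≡ 8 (mod 9), yet 2 ≡ 2 (mod 9), not 8.

The forward direction holds; the converse fails.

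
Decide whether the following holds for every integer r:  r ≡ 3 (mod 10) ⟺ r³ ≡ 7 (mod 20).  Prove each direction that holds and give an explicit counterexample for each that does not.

Not equivalent: only (⇐) holds.

(⟹) This fails: take r = 13. Then 13 ≡ 3 (mod 10), but 13³ = 2197 ≡ 17 (mod 20), not 7.

(⟸) Conversely, the residues r modulo 20 with r³ ≡ 7 (mod 20) are exactly {3}, and each is ≡ 3 (mod 10).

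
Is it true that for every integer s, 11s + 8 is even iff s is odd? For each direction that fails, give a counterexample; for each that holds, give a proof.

(⇒) This fails: s = 6 gives 11s + 8 = 74, which is even, but 6 is even, not odd.

(⇐) This also fails: s = 1 is odd, but 11s + 8 = 19 is odd, not even.

Neither implication holds.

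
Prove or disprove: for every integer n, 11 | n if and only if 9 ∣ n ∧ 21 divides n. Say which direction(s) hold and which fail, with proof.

(→) This fails: take n = 11. Certainly 11 ∣ 11, but 9 ∤ 11.

(←) This fails: take n = 63. Both 9 ∣ 63 and 21 ∣ 63, yet 63 is not a multiple of 11 (since 63 = 5·11 + 8), so 11 ∤ 63.

Neither direction holds.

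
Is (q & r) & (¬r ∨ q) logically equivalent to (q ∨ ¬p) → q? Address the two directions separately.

Only the forward implication holds.

Forward direction. Assume the antecedent. If p is true, (q ∨ ¬p) → q reduces to true regardless of the other variables. If p is false, the antecedent forces (p = F, q = T, r = T), and (q ∨ ¬p) → q holds there. Either way (q ∨ ¬p) → q holds.

Converse. This fails. Under p = T, q = F, r = F, the left side is false but the right side is true.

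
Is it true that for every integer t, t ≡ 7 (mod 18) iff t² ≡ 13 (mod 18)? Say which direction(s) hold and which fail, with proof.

The forward direction holds; the converse fails.

(⇒) Suppose t ≡ 7 (mod 18). Write t = 18j + 7. Then (18j + 7)² = 324j² + 252j + 49 = 18(18j² + 14j + 2) + 13, so t² ≡ 13 (mod 18).

(⇐) This fails: take t = 11. Then 11² = 121 ≡ 13 (mod 18), yet 11 ≡ 11 (mod 18), not 7.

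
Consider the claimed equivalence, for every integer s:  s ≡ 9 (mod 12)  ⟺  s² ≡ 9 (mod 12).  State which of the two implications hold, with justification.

(⟸) This fails: take s = 3. Then 3² = 9 ≡ 9 (mod 12), yet 3 ≡ 3 (mod 12), not 9.

(⟹) Suppose s ≡ 9 (mod 12). Write s = 12j + 9. Then (12j + 9)² = 144j² + 216j + 81 = 12(12j² + 18j + 6) + 9, so s² ≡ 9 (mod 12).

Only the forward direction holds.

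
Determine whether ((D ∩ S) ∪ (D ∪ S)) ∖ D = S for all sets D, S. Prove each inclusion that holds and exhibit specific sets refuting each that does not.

(⊆) holds; (⊇) fails.

Forward inclusion. Let x ∈ ((D ∩ S) ∪ (D ∪ S)) ∖ D. Then x ∈ S and x ∉ D, from which x ∈ S.

Reverse inclusion. This inclusion fails. Take D = {1}, S = {1}; then 1 ∈ S but 1 ∉ ((D ∩ S) ∪ (D ∪ S)) ∖ D.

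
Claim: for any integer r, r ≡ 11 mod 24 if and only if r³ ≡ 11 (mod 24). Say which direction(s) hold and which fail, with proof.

The biconditional holds.

[⇒] Suppose r ≡ 11 mod 24. Write r = 24j + 11. Then (24j + 11)³ = 13824j³ + 19008j² + 8712j + 1331 = 24(576j³ + 792j² + 363j + 55) + 11, so r³ ≡ 11 (mod 24).

[⇐] Conversely, suppose r³ ≡ 11 (mod 24). The only residue r in {0, …, 23} with r³ ≡ 11 (mod 24) is r = 11, so r ≡ 11 (mod 24).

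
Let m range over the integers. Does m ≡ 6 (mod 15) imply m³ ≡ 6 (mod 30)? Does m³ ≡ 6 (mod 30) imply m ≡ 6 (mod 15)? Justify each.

(⇒) fails; (⇐) holds.

(⟹) This fails: take m = 21. Then 21 ≡ 6 (mod 15), but 21³ = 9261 ≡ 21 (mod 30), not 6.

(⟸) Conversely, the residues r modulo 30 with r³ ≡ 6 (mod 30) are exactly {6}, and each is ≡ 6 (mod 15).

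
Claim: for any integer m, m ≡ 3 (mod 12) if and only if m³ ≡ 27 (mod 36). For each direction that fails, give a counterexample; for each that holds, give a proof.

Equivalent; both directions hold.

[⇒] Suppose m ≡ 3 (mod 12). Working modulo 36, m ∈ {3, 15, 27}; for each such r, r³ ≡ 27 (mod 36).

[⇐] Conversely, the residues r modulo 36 with r³ ≡ 27 (mod 36) are exactly {3, 15, 27}, and each is ≡ 3 (mod 12).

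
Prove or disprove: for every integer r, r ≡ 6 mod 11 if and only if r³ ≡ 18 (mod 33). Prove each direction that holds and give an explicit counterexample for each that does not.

Forward direction. This fails: take r = 17. Then 17 ≡ 6 (mod 11), but 17³ = 4913 ≡ 29 (mod 33), not 18.

Converse. The residues r modulo 33 with r³ ≡ 18 (mod 33) are exactly {6}, and each is ≡ 6 (mod 11).

Not equivalent: only (⇐) holds.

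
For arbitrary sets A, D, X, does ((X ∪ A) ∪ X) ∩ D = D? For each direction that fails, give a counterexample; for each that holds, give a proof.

(⊆) Let x ∈ ((X ∪ A) ∪ X) ∩ D. Then either x ∈ A ∩ D and x ∉ X; or x ∈ D ∩ X and x ∉ A; or x ∈ A ∩ D ∩ X. In each case x ∈ D, so ((X ∪ A) ∪ X) ∩ D ⊆ D.

(⊇) This inclusion fails. Take A = ∅, D = {1}, X = ∅; then 1 ∈ D but 1 ∉ ((X ∪ A) ∪ X) ∩ D.

The sets are not equal: only the forward inclusion holds.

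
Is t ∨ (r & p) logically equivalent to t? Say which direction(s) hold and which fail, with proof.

[⇒] This fails. Under p = T, t = F, r = T, the left side is true but the right side is false.

[⇐] Assume the antecedent. If p is true, the antecedent forces (p = T, t = T, r = F) or (p = T, t = T, r = T), and t ∨ (r & p) holds there. If p is false, the antecedent forces (p = F, t = T, r = F) or (p = F, t = T, r = T), and t ∨ (r & p) holds there. Either way t ∨ (r & p) holds.

The forward direction fails; the converse holds.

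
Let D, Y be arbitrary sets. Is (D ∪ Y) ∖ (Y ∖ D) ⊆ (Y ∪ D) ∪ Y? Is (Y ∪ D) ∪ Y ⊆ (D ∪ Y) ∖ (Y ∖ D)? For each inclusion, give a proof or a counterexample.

(⊆) holds; (⊇) fails.

Forward inclusion. Let x ∈ (D ∪ Y) ∖ (Y ∖ D). Then either x ∈ D and x ∉ Y; or x ∈ D ∩ Y. In each case x ∈ (Y ∪ D) ∪ Y, so (D ∪ Y) ∖ (Y ∖ D) ⊆ (Y ∪ D) ∪ Y.

Reverse inclusion. This inclusion fails. Take D = ∅, Y = {1}; then 1 ∈ (Y ∪ D) ∪ Y but 1 ∉ (D ∪ Y) ∖ (Y ∖ D).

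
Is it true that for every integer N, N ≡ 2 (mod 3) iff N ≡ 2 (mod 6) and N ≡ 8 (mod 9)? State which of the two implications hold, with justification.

Not equivalent: only (⇐) holds.

(⟸) If N ≡ 2 (mod 6) and N ≡ 8 (mod 9), then by the Chinese remainder theorem N ≡ 8 (mod 18). Since 8 ≡ 2 (mod 3) and 3 ∣ 18, we get N ≡ 2 (mod 3).

(⟹) This fails: N = 2 gives 2 ≡ 2 (mod 3) but 2 ≡ 2 (mod 9), so the conjunction on the right does not hold.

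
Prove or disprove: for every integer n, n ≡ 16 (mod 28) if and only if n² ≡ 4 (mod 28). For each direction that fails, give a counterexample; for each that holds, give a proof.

Only the forward implication holds.

(⟸) This fails: take n = 2. Then 2² = 4 ≡ 4 (mod 28), yet 2 ≡ 2 (mod 28), not 16.

(⟹) Suppose n ≡ 16 (mod 28). Write n = 28j + 16. Then (28j + 16)² = 784j² + 896j + 256 = 28(28j² + 32j + 9) + 4, so n² ≡ 4 (mod 28).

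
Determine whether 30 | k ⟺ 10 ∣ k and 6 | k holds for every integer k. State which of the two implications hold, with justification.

(⟹) If 30 ∣ k, write k = 30q. Since 30 = 3·10, k = 10·(3q), so 10 ∣ k; and since 30 = 5·6, k = 6·(5q), so 6 ∣ k.

(⟸) Suppose 10 ∣ k and 6 ∣ k. Any common multiple of 10 and 6 is a multiple of their lcm; here lcm(10, 6) = 10·6/gcd(10, 6) = 60/2 = 30, so 30 ∣ k.

Both implications hold.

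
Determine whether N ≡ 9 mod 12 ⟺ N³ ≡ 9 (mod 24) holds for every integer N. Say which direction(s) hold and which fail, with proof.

(→) This fails: take N = 21. Then 21 ≡ 9 (mod 12), but 21³ = 9261 ≡ 21 (mod 24), not 9.

(←) Conversely, the residues r modulo 24 with r³ ≡ 9 (mod 24) are exactly {9}, and each is ≡ 9 (mod 12).

Not equivalent: only (⇐) holds.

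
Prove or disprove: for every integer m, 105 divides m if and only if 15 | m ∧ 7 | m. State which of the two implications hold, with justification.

Both directions hold.

(⇐) Suppose 15 ∣ m and 7 ∣ m. Any common multiple of 15 and 7 is a multiple of their lcm; here gcd(15, 7) = 1, so lcm(15, 7) = 15·7 = 105, so 105 ∣ m.

(⇒) If 105 ∣ m, write m = 105q. Since 105 = 7·15, m = 15·(7q), so 15 ∣ m; and since 105 = 15·7, m = 7·(15q), so 7 ∣ m.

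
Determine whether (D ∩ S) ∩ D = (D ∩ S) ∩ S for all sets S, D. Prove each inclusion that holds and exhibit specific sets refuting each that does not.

(⟹) Let x ∈ (D ∩ S) ∩ D. Then x ∈ S ∩ D, from which x ∈ (D ∩ S) ∩ S.

(⟸) Let x ∈ (D ∩ S) ∩ S. Then x ∈ S ∩ D, from which x ∈ (D ∩ S) ∩ D.

Both inclusions hold; the sets are equal.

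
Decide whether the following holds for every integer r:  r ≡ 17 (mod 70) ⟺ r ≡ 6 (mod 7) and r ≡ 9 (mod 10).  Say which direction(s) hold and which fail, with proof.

[⇒] This fails: r = 17 gives 17 ≡ 17 (mod 70) but 17 ≡ 3 (mod 7), so the conjunction on the right does not hold.

[⇐] This fails: r = 69 satisfies both congruences on the right (69 ≡ 6 mod 7 and 69 ≡ 9 mod 10) yet 69 ≡ 69 (mod 70), not 17.

Both directions fail.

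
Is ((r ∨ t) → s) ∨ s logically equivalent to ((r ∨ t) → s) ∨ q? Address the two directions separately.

Forward direction. Assume the antecedent. If s is true, ((r ∨ t) → s) ∨ q reduces to true regardless of the other variables. If s is false, the antecedent forces (q = F, s = F, t = F, r = F) or (q = T, s = F, t = F, r = F), and ((r ∨ t) → s) ∨ q holds there. Either way ((r ∨ t) → s) ∨ q holds.

Converse. This fails. Under q = T, s = F, t = T, r = F, the left side is false but the right side is true.

Only the forward implication holds.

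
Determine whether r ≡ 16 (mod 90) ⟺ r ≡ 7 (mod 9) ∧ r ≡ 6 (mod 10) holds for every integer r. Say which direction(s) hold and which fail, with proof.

(⟹) Suppose r ≡ 16 (mod 90); write r = 90j + 16. Since 9 ∣ 90, reducing mod 9 gives r ≡ 16 ≡ 7 (mod 9); since 10 ∣ 90, reducing mod 10 gives r ≡ 16 ≡ 6 (mod 10).

(⟸) Conversely, if r ≡ 7 (mod 9) and r ≡ 6 (mod 10), then by the Chinese remainder theorem r ≡ 16 (mod 90). This is exactly r ≡ 16 (mod 90).

The biconditional holds.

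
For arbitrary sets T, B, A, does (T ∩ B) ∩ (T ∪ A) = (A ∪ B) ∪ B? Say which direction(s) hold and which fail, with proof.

(⟹) Let x ∈ (T ∩ B) ∩ (T ∪ A). Then either x ∈ T ∩ B and x ∉ A; or x ∈ T ∩ B ∩ A. In each case x ∈ (A ∪ B) ∪ B, so (T ∩ B) ∩ (T ∪ A) ⊆ (A ∪ B) ∪ B.

(⟸) This inclusion fails. Take T = ∅, B = {1}, A = ∅; then 1 ∈ (A ∪ B) ∪ B but 1 ∉ (T ∩ B) ∩ (T ∪ A).

(⊆) holds; (⊇) fails.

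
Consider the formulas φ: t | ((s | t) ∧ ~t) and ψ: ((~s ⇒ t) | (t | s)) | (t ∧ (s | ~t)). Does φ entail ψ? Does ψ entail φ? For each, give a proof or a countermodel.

Both implications hold.

(→) Assume the antecedent. If t is true, the consequent reduces to true regardless of the other variables. If t is false, the antecedent forces (t = F, s = T), and the consequent holds there. Either way the consequent holds.

(←) Assume the antecedent. If t is true, t | ((s | t) ∧ ~t) reduces to true regardless of the other variables. If t is false, the antecedent forces (t = F, s = T), and t | ((s | t) ∧ ~t) holds there. Either way t | ((s | t) ∧ ~t) holds.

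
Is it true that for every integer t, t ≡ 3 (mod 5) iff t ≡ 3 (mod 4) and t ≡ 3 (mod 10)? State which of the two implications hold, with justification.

[⇒] This fails: t = 8 gives 8 ≡ 3 (mod 5) but 8 ≡ 0 (mod 4), so the conjunction on the right does not hold.

[⇐] Conversely, if t ≡ 3 (mod 4) and t ≡ 3 (mod 10), then by the Chinese remainder theorem t ≡ 3 (mod 20). Since 3 ≡ 3 (mod 5) and 5 ∣ 20, we get t ≡ 3 (mod 5).

Not equivalent: only (⇐) holds.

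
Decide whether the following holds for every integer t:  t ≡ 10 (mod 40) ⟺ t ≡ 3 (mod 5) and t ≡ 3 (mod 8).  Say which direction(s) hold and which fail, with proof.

(⟹) This fails: t = 10 gives 10 ≡ 10 (mod 40) but 10 ≡ 0 (mod 5), so the conjunction on the right does not hold.

(⟸) This fails: t = 3 satisfies both congruences on the right (3 ≡ 3 mod 5 and 3 ≡ 3 mod 8) yet 3 ≡ 3 (mod 40), not 10.

(⇒) fails and (⇐) fails.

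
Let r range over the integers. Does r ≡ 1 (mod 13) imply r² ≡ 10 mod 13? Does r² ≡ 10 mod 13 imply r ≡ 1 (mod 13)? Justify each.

(⇒) This fails: take r = 1. Then 1 ≡ 1 (mod 13), but 1² = 1 ≡ 1 (mod 13), not 10.

(⇐) This fails: take r = 6. Then 6² = 36 ≡ 10 (mod 13), yet 6 ≡ 6 (mod 13), not 1.

Both directions fail.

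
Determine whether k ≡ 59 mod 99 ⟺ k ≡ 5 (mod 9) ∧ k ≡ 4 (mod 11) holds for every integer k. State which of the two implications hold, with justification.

Both directions hold.

(⇒) Suppose k ≡ 59 (mod 99); write k = 99j + 59. Since 9 ∣ 99, reducing mod 9 gives k ≡ 59 ≡ 5 (mod 9); since 11 ∣ 99, reducing mod 11 gives k ≡ 59 ≡ 4 (mod 11).

(⇐) Conversely, if k ≡ 5 (mod 9) and k ≡ 4 (mod 11), then by the Chinese remainder theorem k ≡ 59 (mod 99). This is exactly k ≡ 59 (mod 99).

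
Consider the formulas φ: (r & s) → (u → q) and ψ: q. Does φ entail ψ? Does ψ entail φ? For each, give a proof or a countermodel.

(⟸) Assume the antecedent. If q is true, (r & s) → (u → q) reduces to true regardless of the other variables. If q is false, the antecedent cannot hold. Either way (r & s) → (u → q) holds.

(⟹) This fails. Under u = F, r = F, s = F, q = F, the left side is true but the right side is false.

Only the converse holds.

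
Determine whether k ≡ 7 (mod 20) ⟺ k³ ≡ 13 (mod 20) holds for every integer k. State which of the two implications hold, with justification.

Neither implication holds.

Forward direction. This fails: take k = 7. Then 7 ≡ 7 (mod 20), but 7³ = 343 ≡ 3 (mod 20), not 13.

Converse. This fails: take k = 17. Then 17³ = 4913 ≡ 13 (mod 20), yet 17 ≡ 17 (mod 20), not 7.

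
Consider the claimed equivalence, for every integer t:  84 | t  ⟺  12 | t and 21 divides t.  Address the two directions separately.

[⇒] If 84 ∣ t, write t = 84q. Since 84 = 7·12, t = 12·(7q), so 12 ∣ t; and since 84 = 4·21, t = 21·(4q), so 21 ∣ t.

[⇐] Suppose 12 ∣ t and 21 ∣ t. Any common multiple of 12 and 21 is a multiple of their lcm; here lcm(12, 21) = 12·21/gcd(12, 21) = 252/3 = 84, so 84 ∣ t.

Both directions hold; the statement is true.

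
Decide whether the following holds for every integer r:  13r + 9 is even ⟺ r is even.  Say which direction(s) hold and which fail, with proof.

Both directions fail.

(⇒) This fails: r = 1 gives 13r + 9 = 22, which is even, but 1 is odd, not even.

(⇐) This also fails: r = 2 is even, but 13r + 9 = 35 is odd, not even.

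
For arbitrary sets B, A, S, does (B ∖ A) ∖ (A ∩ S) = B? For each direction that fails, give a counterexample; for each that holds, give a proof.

(⊆) holds; (⊇) fails.

(⟹) Let x ∈ (B ∖ A) ∖ (A ∩ S). Then either x ∈ B and x ∉ A, S; or x ∈ B ∩ S and x ∉ A. In each case x ∈ B, so (B ∖ A) ∖ (A ∩ S) ⊆ B.

(⟸) This inclusion fails. Take B = {1}, A = {1}, S = ∅; then 1 ∈ B but 1 ∉ (B ∖ A) ∖ (A ∩ S).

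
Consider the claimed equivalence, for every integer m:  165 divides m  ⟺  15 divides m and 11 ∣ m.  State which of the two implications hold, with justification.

Both directions hold.

[⇒] If 165 ∣ m, write m = 165q. Since 165 = 11·15, m = 15·(11q), so 15 ∣ m; and since 165 = 15·11, m = 11·(15q), so 11 ∣ m.

[⇐] Suppose 15 ∣ m and 11 ∣ m. Any common multiple of 15 and 11 is a multiple of their lcm; here gcd(15, 11) = 1, so lcm(15, 11) = 15·11 = 165, so 165 ∣ m.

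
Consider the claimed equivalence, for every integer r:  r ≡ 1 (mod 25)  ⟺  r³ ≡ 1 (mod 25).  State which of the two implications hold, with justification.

Both implications hold.

(⟸) Suppose r³ ≡ 1 (mod 25). The only residue r in {0, …, 24} with r³ ≡ 1 (mod 25) is r = 1, so r ≡ 1 (mod 25).

(⟹) Suppose r ≡ 1 (mod 25). Write r = 25j + 1. Then (25j + 1)³ = 15625j³ + 1875j² + 75j + 1 = 25(625j³ + 75j² + 3j) + 1, so r³ ≡ 1 (mod 25).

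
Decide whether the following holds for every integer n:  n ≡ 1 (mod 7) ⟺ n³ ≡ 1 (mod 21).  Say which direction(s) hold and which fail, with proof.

Neither implication holds.

(→) This fails: take n = 8. Then 8 ≡ 1 (mod 7), but 8³ = 512 ≡ 8 (mod 21), not 1.

(←) This fails: take n = 4. Then 4³ = 64 ≡ 1 (mod 21), yet 4 ≡ 4 (mod 7), not 1.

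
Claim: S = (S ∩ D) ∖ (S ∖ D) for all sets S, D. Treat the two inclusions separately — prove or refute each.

(⊆) fails; (⊇) holds.

(⟹) This inclusion fails. Take S = {1}, D = ∅; then 1 ∈ S but 1 ∉ (S ∩ D) ∖ (S ∖ D).

(⟸) Let x ∈ (S ∩ D) ∖ (S ∖ D). Then x ∈ S ∩ D, from which x ∈ S.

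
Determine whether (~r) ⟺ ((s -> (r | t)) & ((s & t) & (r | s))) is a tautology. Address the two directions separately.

(⇒) This fails. Under r = F, s = F, t = F, the left side is true but the right side is false.

(⇐) This fails. Under r = T, s = T, t = T, the left side is false but the right side is true.

(⇒) fails and (⇐) fails.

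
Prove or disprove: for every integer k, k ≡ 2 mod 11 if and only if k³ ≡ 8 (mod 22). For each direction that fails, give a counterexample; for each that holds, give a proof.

The forward direction fails; the converse holds.

(→) This fails: take k = 13. Then 13 ≡ 2 (mod 11), but 13³ = 2197 ≡ 19 (mod 22), not 8.

(←) Conversely, the residues r modulo 22 with r³ ≡ 8 (mod 22) are exactly {2}, and each is ≡ 2 (mod 11).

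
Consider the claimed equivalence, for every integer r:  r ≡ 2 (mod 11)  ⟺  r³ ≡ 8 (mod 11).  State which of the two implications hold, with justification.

(⟹) Suppose r ≡ 2 (mod 11). Write r = 11j + 2. Then (11j + 2)³ = 1331j³ + 726j² + 132j + 8 = 11(121j³ + 66j² + 12j) + 8, so r³ ≡ 8 (mod 11).

(⟸) Conversely, suppose r³ ≡ 8 (mod 11). The only residue r in {0, …, 10} with r³ ≡ 8 (mod 11) is r = 2, so r ≡ 2 (mod 11).

The biconditional holds.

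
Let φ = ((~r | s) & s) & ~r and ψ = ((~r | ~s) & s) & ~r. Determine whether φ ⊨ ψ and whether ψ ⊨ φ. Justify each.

Both directions hold; the statement is true.

(⟹) Assume the antecedent. If s is true, the antecedent forces (s = T, r = F), and ((~r | ~s) & s) & ~r holds there. If s is false, the antecedent cannot hold. Either way ((~r | ~s) & s) & ~r holds.

(⟸) Assume the antecedent. If s is true, the antecedent forces (s = T, r = F), and ((~r | s) & s) & ~r holds there. If s is false, the antecedent cannot hold. Either way ((~r | s) & s) & ~r holds.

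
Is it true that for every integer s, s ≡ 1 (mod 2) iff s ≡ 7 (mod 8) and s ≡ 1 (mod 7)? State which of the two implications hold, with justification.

Not equivalent: only (⇐) holds.

[⇒] This fails: s = 1 gives 1 ≡ 1 (mod 2) but 1 ≡ 1 (mod 8), so the conjunction on the right does not hold.

[⇐] Conversely, if s ≡ 7 (mod 8) and s ≡ 1 (mod 7), then by the Chinese remainder theorem s ≡ 15 (mod 56). Since 15 ≡ 1 (mod 2) and 2 ∣ 56, we get s ≡ 1 (mod 2).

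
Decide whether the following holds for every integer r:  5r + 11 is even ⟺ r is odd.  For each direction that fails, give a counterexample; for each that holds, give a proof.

[⇒] Suppose 5r + 11 is even. Since 5 is odd, 5r and r have the same parity, so 5r + 11 ≡ r + 11 (mod 2). As 11 is odd, 5r + 11 is even exactly when r is odd. Thus r is odd.

[⇐] Conversely, suppose r is odd; write r = 2j + 1. Then 5r + 11 = 5·(2j + 1) + 11 = 2·5j + 16, which is even.

Equivalent; both directions hold.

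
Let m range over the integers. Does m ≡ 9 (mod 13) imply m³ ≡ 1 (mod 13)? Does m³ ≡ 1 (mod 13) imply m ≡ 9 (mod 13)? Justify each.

Only the forward implication holds.

(⇐) This fails: take m = 1. Then 1³ = 1 ≡ 1 (mod 13), yet 1 ≡ 1 (mod 13), not 9.

(⇒) Suppose m ≡ 9 (mod 13). Write m = 13j + 9. Then (13j + 9)³ = 2197j³ + 4563j² + 3159j + 729 = 13(169j³ + 351j² + 243j + 56) + 1, so m³ ≡ 1 (mod 13).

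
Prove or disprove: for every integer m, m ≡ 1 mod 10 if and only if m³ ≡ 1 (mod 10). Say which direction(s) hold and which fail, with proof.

Forward direction. Suppose m ≡ 1 mod 10. Write m = 10j + 1. Then (10j + 1)³ = 1000j³ + 300j² + 30j + 1 = 10(100j³ + 30j² + 3j) + 1, so m³ ≡ 1 (mod 10).

Converse. For the converse, argue contrapositively. If m ≢ 1 (mod 10), then m is congruent to one of 0, 2, 3, 4, 5, 6, 7, 8, 9 modulo 10, and these give m³ ≡ 0, 8, 7, 4, 5, 6, 3, 2, 9 respectively — never 1.

The biconditional holds.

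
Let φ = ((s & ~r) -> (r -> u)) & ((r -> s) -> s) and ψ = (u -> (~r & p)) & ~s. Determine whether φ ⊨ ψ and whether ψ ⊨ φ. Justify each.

(⟹) This fails. Under u = T, r = T, p = F, s = F, the left side is true but the right side is false.

(⟸) This fails. Under u = F, r = F, p = F, s = F, the left side is false but the right side is true.

(⇒) fails and (⇐) fails.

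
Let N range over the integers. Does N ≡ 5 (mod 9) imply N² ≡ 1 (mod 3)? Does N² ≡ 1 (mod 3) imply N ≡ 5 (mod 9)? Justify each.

[⇒] Suppose N ≡ 5 (mod 9). Then N² ≡ 5² = 25 (mod 9), and since 3 ∣ 9, also N² ≡ 1 (mod 3).

[⇐] This fails: take N = 1. Then 1² = 1 ≡ 1 (mod 3), yet 1 ≡ 1 (mod 9), not 5.

(⇒) holds; (⇐) fails.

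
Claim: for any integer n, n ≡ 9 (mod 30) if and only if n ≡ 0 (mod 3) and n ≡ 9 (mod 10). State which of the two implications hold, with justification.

(⟸) If n ≡ 0 (mod 3) and n ≡ 9 (mod 10), then by the Chinese remainder theorem n ≡ 9 (mod 30). This is exactly n ≡ 9 (mod 30).

(⟹) Suppose n ≡ 9 (mod 30); write n = 30j + 9. Since 3 ∣ 30, reducing mod 3 gives n ≡ 9 ≡ 0 (mod 3); since 10 ∣ 30, reducing mod 10 gives n ≡ 9 (mod 10).

Both directions hold.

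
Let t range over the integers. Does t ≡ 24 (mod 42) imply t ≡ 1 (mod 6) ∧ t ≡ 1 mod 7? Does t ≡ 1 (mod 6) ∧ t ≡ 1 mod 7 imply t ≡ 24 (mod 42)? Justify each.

(→) This fails: t = 24 gives 24 ≡ 24 (mod 42) but 24 ≡ 0 (mod 6), so the conjunction on the right does not hold.

(←) This fails: t = 1 satisfies both congruences on the right (1 ≡ 1 mod 6 and 1 ≡ 1 mod 7) yet 1 ≡ 1 (mod 42), not 24.

Both directions fail.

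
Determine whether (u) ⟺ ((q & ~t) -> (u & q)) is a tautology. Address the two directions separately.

(→) Assume the antecedent. If q is true, the antecedent forces (q = T, u = T, t = F) or (q = T, u = T, t = T), and (q & ~t) -> (u & q) holds there. If q is false, (q & ~t) -> (u & q) reduces to true regardless of the other variables. Either way (q & ~t) -> (u & q) holds.

(←) This fails. Under q = F, u = F, t = F, the left side is false but the right side is true.

Only the forward direction holds.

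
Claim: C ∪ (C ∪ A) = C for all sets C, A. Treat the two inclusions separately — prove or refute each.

The sets are not equal: only the reverse inclusion holds.

(⊆) This inclusion fails. Take C = ∅, A = {1}; then 1 ∈ C ∪ (C ∪ A) but 1 ∉ C.

(⊇) Let x ∈ C. Then either x ∈ C and x ∉ A; or x ∈ C ∩ A. In each case x ∈ C ∪ (C ∪ A), so C ⊆ C ∪ (C ∪ A).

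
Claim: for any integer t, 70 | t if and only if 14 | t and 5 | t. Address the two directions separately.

Equivalent; both directions hold.

(⟸) Suppose 14 ∣ t and 5 ∣ t. Any common multiple of 14 and 5 is a multiple of their lcm; here gcd(14, 5) = 1, so lcm(14, 5) = 14·5 = 70, so 70 ∣ t.

(⟹) If 70 ∣ t, write t = 70q. Since 70 = 5·14, t = 14·(5q), so 14 ∣ t; and since 70 = 14·5, t = 5·(14q), so 5 ∣ t.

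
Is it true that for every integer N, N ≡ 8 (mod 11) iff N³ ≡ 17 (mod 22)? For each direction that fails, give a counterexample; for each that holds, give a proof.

Not equivalent: only (⇐) holds.

(⇐) The residues r modulo 22 with r³ ≡ 17 (mod 22) are exactly {19}, and each is ≡ 8 (mod 11).

(⇒) This fails: take N = 8. Then 8 ≡ 8 (mod 11), but 8³ = 512 ≡ 6 (mod 22), not 17.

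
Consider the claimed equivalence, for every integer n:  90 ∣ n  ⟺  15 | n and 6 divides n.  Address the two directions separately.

Forward direction. If 90 ∣ n, write n = 90q. Since 90 = 6·15, n = 15·(6q), so 15 ∣ n; and since 90 = 15·6, n = 6·(15q), so 6 ∣ n.

Converse. This fails: take n = 30. Both 15 ∣ 30 and 6 ∣ 30, yet 30 is not a multiple of 90 (since 30 = 0·90 + 30), so 90 ∤ 30.

Only the forward direction holds.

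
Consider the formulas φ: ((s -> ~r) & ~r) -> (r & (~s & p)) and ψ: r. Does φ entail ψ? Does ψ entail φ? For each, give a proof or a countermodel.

Forward direction. Assume the antecedent. If p is true, the antecedent forces (p = T, s = F, r = T) or (p = T, s = T, r = T), and r holds there. If p is false, the antecedent forces (p = F, s = F, r = T) or (p = F, s = T, r = T), and r holds there. Either way r holds.

Converse. Assume the antecedent. If p is true, the antecedent forces (p = T, s = F, r = T) or (p = T, s = T, r = T), and the consequent holds there. If p is false, the antecedent forces (p = F, s = F, r = T) or (p = F, s = T, r = T), and the consequent holds there. Either way the consequent holds.

Both directions hold.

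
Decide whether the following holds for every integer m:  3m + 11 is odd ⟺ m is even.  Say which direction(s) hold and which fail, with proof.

(⇐) Suppose m is even; write m = 2j. Then 3m + 11 = 3·(2j) + 11 = 2·3j + 11, which is odd.

(⇒) Suppose 3m + 11 is odd. Since 3 is odd, 3m and m have the same parity, so 3m + 11 ≡ m + 11 (mod 2). As 11 is odd, 3m + 11 is odd exactly when m is even. Thus m is even.

Both directions hold.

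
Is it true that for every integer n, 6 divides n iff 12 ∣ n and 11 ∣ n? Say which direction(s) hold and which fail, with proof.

(⇒) fails; (⇐) holds.

(⇒) This fails: take n = 6. Certainly 6 ∣ 6, but 12 ∤ 6.

(⇐) Suppose 12 ∣ n and 11 ∣ n. Any common multiple of 12 and 11 is a multiple of their lcm; here gcd(12, 11) = 1, so lcm(12, 11) = 12·11 = 132, so 132 ∣ n. Since 6 ∣ 132, it follows that 6 ∣ n.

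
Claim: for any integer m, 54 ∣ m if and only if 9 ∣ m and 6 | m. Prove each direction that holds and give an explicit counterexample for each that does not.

(⟹) If 54 ∣ m, write m = 54q. Since 54 = 6·9, m = 9·(6q), so 9 ∣ m; and since 54 = 9·6, m = 6·(9q), so 6 ∣ m.

(⟸) This fails: take m = 18. Both 9 ∣ 18 and 6 ∣ 18, yet 18 is not a multiple of 54 (since 18 = 0·54 + 18), so 54 ∤ 18.

Only the forward direction holds.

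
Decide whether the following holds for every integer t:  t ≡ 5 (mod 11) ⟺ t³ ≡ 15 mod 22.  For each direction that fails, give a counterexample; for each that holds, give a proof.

(⇒) fails; (⇐) holds.

(⇐) The residues r modulo 22 with r³ ≡ 15 (mod 22) are exactly {5}, and each is ≡ 5 (mod 11).

(⇒) This fails: take t = 16. Then 16 ≡ 5 (mod 11), but 16³ = 4096 ≡ 4 (mod 22), not 15.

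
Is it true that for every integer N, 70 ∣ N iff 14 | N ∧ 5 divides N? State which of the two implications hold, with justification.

(⟹) If 70 ∣ N, write N = 70q. Since 70 = 5·14, N = 14·(5q), so 14 ∣ N; and since 70 = 14·5, N = 5·(14q), so 5 ∣ N.

(⟸) Suppose 14 ∣ N and 5 ∣ N. Any common multiple of 14 and 5 is a multiple of their lcm; here gcd(14, 5) = 1, so lcm(14, 5) = 14·5 = 70, so 70 ∣ N.

Both directions hold; the statement is true.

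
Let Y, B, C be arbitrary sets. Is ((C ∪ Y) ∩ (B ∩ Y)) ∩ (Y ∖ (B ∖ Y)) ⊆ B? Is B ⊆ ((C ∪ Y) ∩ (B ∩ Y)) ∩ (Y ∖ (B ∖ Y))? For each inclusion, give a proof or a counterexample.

(⊇) This inclusion fails. Take Y = ∅, B = {1}, C = ∅; then 1 ∈ B but 1 ∉ ((C ∪ Y) ∩ (B ∩ Y)) ∩ (Y ∖ (B ∖ Y)).

(⊆) Let x ∈ ((C ∪ Y) ∩ (B ∩ Y)) ∩ (Y ∖ (B ∖ Y)). Then either x ∈ Y ∩ B and x ∉ C; or x ∈ Y ∩ B ∩ C. In each case x ∈ B, so ((C ∪ Y) ∩ (B ∩ Y)) ∩ (Y ∖ (B ∖ Y)) ⊆ B.

The sets are not equal: only the forward inclusion holds.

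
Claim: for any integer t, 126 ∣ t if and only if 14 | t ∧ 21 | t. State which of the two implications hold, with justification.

Not equivalent: only (⇒) holds.

(⟸) This fails: take t = 42. Both 14 ∣ 42 and 21 ∣ 42, yet 42 is not a multiple of 126 (since 42 = 0·126 + 42), so 126 ∤ 42.

(⟹) If 126 ∣ t, write t = 126q. Since 126 = 9·14, t = 14·(9q), so 14 ∣ t; and since 126 = 6·21, t = 21·(6q), so 21 ∣ t.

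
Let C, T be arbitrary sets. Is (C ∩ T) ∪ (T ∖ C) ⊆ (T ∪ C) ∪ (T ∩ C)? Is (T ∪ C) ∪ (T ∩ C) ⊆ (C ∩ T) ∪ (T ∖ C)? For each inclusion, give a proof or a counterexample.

The sets are not equal: only the forward inclusion holds.

(⊇) This inclusion fails. Take C = {1}, T = ∅; then 1 ∈ (T ∪ C) ∪ (T ∩ C) but 1 ∉ (C ∩ T) ∪ (T ∖ C).

(⊆) Let x ∈ (C ∩ T) ∪ (T ∖ C). Then either x ∈ T and x ∉ C; or x ∈ C ∩ T. In each case x ∈ (T ∪ C) ∪ (T ∩ C), so (C ∩ T) ∪ (T ∖ C) ⊆ (T ∪ C) ∪ (T ∩ C).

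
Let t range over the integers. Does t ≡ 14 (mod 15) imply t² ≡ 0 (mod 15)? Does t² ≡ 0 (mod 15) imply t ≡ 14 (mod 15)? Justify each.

(⇒) This fails: take t = 14. Then 14 ≡ 14 (mod 15), but 14² = 196 ≡ 1 (mod 15), not 0.

(⇐) This fails: take t = 0. Then 0² = 0 ≡ 0 (mod 15), yet 0 ≡ 0 (mod 15), not 14.

Both directions fail.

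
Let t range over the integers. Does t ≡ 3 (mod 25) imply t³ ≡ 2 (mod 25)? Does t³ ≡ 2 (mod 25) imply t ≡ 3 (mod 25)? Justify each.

Both implications hold.

(⇐) Suppose t³ ≡ 2 (mod 25). The only residue r in {0, …, 24} with r³ ≡ 2 (mod 25) is r = 3, so t ≡ 3 (mod 25).

(⇒) Suppose t ≡ 3 (mod 25). Write t = 25j + 3. Then (25j + 3)³ = 15625j³ + 5625j² + 675j + 27 = 25(625j³ + 225j² + 27j + 1) + 2, so t³ ≡ 2 (mod 25).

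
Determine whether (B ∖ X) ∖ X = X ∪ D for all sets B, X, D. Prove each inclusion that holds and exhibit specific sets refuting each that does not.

(⊆) This inclusion fails. Take B = {1}, X = ∅, D = ∅; then 1 ∈ (B ∖ X) ∖ X but 1 ∉ X ∪ D.

(⊇) This inclusion fails. Take B = ∅, X = {1}, D = ∅; then 1 ∈ X ∪ D but 1 ∉ (B ∖ X) ∖ X.

Neither inclusion holds.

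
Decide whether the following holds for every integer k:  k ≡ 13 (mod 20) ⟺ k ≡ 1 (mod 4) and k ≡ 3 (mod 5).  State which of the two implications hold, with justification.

(←) If k ≡ 1 (mod 4) and k ≡ 3 (mod 5), then by the Chinese remainder theorem k ≡ 13 (mod 20). This is exactly k ≡ 13 (mod 20).

(→) Suppose k ≡ 13 (mod 20); write k = 20j + 13. Since 4 ∣ 20, reducing mod 4 gives k ≡ 13 ≡ 1 (mod 4); since 5 ∣ 20, reducing mod 5 gives k ≡ 13 ≡ 3 (mod 5).

Equivalent; both directions hold.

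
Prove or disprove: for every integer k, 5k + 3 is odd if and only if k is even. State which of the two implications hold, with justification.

Both implications hold.

(⇐) Suppose k is even; write k = 2j. Then 5k + 3 = 5·(2j) + 3 = 2·5j + 3, which is odd.

(⇒) Suppose 5k + 3 is odd. Since 5 is odd, 5k and k have the same parity, so 5k + 3 ≡ k + 3 (mod 2). As 3 is odd, 5k + 3 is odd exactly when k is even. Thus k is even.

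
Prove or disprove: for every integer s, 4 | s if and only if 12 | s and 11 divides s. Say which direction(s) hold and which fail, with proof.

(⇒) fails; (⇐) holds.

(←) Suppose 12 ∣ s and 11 ∣ s. Any common multiple of 12 and 11 is a multiple of their lcm; here gcd(12, 11) = 1, so lcm(12, 11) = 12·11 = 132, so 132 ∣ s. Since 4 ∣ 132, it follows that 4 ∣ s.

(→) This fails: take s = 4. Certainly 4 ∣ 4, but 12 ∤ 4.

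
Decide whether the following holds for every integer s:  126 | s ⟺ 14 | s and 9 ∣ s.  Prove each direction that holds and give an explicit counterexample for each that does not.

Equivalent; both directions hold.

[⇒] If 126 ∣ s, write s = 126q. Since 126 = 9·14, s = 14·(9q), so 14 ∣ s; and since 126 = 14·9, s = 9·(14q), so 9 ∣ s.

[⇐] Suppose 14 ∣ s and 9 ∣ s. Any common multiple of 14 and 9 is a multiple of their lcm; here gcd(14, 9) = 1, so lcm(14, 9) = 14·9 = 126, so 126 ∣ s.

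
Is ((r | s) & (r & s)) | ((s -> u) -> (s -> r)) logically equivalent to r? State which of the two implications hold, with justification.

Not equivalent: only (⇐) holds.

(→) This fails. Under u = F, r = F, s = F, the left side is true but the right side is false.

(←) Assume the antecedent. If u is true, the antecedent forces (u = T, r = T, s = F) or (u = T, r = T, s = T), and the consequent holds there. If u is false, the consequent reduces to true regardless of the other variables. Either way the consequent holds.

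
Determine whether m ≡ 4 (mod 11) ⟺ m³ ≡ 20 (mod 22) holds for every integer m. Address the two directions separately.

The forward direction fails; the converse holds.

Forward direction. This fails: take m = 15. Then 15 ≡ 4 (mod 11), but 15³ = 3375 ≡ 9 (mod 22), not 20.

Converse. The residues r modulo 22 with r³ ≡ 20 (mod 22) are exactly {4}, and each is ≡ 4 (mod 11).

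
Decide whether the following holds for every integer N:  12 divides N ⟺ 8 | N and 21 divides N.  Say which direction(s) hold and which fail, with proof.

Not equivalent: only (⇐) holds.

(⇒) This fails: take N = 12. Certainly 12 ∣ 12, but 8 ∤ 12.

(⇐) Suppose 8 ∣ N and 21 ∣ N. Any common multiple of 8 and 21 is a multiple of their lcm; here gcd(8, 21) = 1, so lcm(8, 21) = 8·21 = 168, so 168 ∣ N. Since 12 ∣ 168, it follows that 12 ∣ N.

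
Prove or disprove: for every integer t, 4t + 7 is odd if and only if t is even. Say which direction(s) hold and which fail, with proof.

Forward direction. This fails: take t = 5. Then 4t + 7 = 27, which is odd, yet t = 5 is odd, not even.

Converse. Suppose t is even. Since 4 is even, 4t is even for every t, so 4t + 7 has the same parity as 7, which is odd. Hence 4t + 7 is odd.

Only the reverse direction holds.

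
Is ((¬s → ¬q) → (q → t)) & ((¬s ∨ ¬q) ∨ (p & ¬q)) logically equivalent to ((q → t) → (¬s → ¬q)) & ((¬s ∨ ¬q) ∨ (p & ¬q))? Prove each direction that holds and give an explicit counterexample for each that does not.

Converse. Assume the antecedent. If q is true, the antecedent forces (s = F, q = T, p = F, t = F) or (s = F, q = T, p = T, t = F), and the consequent holds there. If q is false, the consequent reduces to true regardless of the other variables. Either way the consequent holds.

Forward direction. This fails. Under s = F, q = T, p = F, t = T, the left side is true but the right side is false.

(⇒) fails; (⇐) holds.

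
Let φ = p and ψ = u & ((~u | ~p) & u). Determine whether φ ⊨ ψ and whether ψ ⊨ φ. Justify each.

Both directions fail.

Forward direction. This fails. Under u = F, p = T, the left side is true but the right side is false.

Converse. This fails. Under u = T, p = F, the left side is false but the right side is true.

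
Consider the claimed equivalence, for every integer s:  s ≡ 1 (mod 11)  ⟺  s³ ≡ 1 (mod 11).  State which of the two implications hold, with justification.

(⇐) Suppose s³ ≡ 1 (mod 11). The only residue r in {0, …, 10} with r³ ≡ 1 (mod 11) is r = 1, so s ≡ 1 (mod 11).

(⇒) Suppose s ≡ 1 (mod 11). Write s = 11j + 1. Then (11j + 1)³ = 1331j³ + 363j² + 33j + 1 = 11(121j³ + 33j² + 3j) + 1, so s³ ≡ 1 (mod 11).

Equivalent; both directions hold.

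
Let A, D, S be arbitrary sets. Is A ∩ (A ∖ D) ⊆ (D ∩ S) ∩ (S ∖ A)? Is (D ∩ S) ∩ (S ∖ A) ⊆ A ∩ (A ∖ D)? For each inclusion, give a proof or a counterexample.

(⊆) fails and (⊇) fails.

(⟹) This inclusion fails. Take A = {1}, D = ∅, S = ∅; then 1 ∈ A ∩ (A ∖ D) but 1 ∉ (D ∩ S) ∩ (S ∖ A).

(⟸) This inclusion fails. Take A = ∅, D = {1}, S = {1}; then 1 ∈ (D ∩ S) ∩ (S ∖ A) but 1 ∉ A ∩ (A ∖ D).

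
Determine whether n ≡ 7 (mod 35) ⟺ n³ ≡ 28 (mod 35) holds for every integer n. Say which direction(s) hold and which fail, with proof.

Both directions hold; the statement is true.

(⇒) Suppose n ≡ 7 (mod 35). Write n = 35j + 7. Then (35j + 7)³ = 42875j³ + 25725j² + 5145j + 343 = 35(1225j³ + 735j² + 147j + 9) + 28, so n³ ≡ 28 (mod 35).

(⇐) Conversely, suppose n³ ≡ 28 (mod 35). The only residue r in {0, …, 34} with r³ ≡ 28 (mod 35) is r = 7, so n ≡ 7 (mod 35).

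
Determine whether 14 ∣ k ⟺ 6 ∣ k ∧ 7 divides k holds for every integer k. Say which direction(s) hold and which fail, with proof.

Not equivalent: only (⇐) holds.

(→) This fails: take k = 14. Certainly 14 ∣ 14, but 6 ∤ 14.

(←) Suppose 6 ∣ k and 7 ∣ k. Any common multiple of 6 and 7 is a multiple of their lcm; here gcd(6, 7) = 1, so lcm(6, 7) = 6·7 = 42, so 42 ∣ k. Since 14 ∣ 42, it follows that 14 ∣ k.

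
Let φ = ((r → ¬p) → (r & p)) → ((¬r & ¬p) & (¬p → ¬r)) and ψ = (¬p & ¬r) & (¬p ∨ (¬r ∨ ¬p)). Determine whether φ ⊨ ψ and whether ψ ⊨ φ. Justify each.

Forward direction. This fails. Under r = T, p = F, the left side is true but the right side is false.

Converse. Assume the antecedent. If r is true, the antecedent cannot hold. If r is false, the consequent reduces to true regardless of the other variables. Either way the consequent holds.

The forward direction fails; the converse holds.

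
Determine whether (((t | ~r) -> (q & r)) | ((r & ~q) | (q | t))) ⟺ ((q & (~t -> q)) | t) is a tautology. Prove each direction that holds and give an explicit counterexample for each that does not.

The forward direction fails; the converse holds.

[⇐] Assume the antecedent. If q is true, the consequent reduces to true regardless of the other variables. If q is false, the antecedent forces (r = F, q = F, t = T) or (r = T, q = F, t = T), and the consequent holds there. Either way the consequent holds.

[⇒] This fails. Under r = T, q = F, t = F, the left side is true but the right side is false.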